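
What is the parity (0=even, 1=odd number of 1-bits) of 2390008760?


0b10001110011101001010001110111000 has 16 ones => parity 0

0


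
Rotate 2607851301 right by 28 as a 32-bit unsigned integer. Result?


Rotate 0b10011011011100001010011100100101 right by 28 (32-bit) = 0b10110111000010100111001001011001 = 3070915161

3070915161


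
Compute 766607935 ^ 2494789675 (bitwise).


0b101101101100011000001000111111 ^ 0b10010100101100110111100000101011 = 0b10111001000000101111101000010100 = 3103980052

3103980052


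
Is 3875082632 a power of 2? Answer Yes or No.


0b11100110111110010001000110001000. Multiple bits set => No

No


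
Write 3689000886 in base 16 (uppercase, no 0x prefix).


3689000886 = DBE1AFB6 hex

DBE1AFB6


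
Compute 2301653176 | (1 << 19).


2301653176 | (1 << 19) = 2301653176 | 524288 = 2302177464

2302177464


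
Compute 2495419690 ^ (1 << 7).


2495419690 ^ (1 << 7) = 2495419690 ^ 128 = 2495419818

2495419818


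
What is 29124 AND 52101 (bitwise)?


0b111000111000100 & 0b1100101110000101 = 0b100000110000100 = 16772

16772


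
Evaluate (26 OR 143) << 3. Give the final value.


Step 1: 26 | 143 = 159
Step 2: 159 << 3 = 1272

1272


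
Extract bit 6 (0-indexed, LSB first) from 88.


0b1011000, position 6 = 1

1


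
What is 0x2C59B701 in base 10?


2C59B701 hex = 744077057 decimal

744077057


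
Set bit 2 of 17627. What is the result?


17627 | (1 << 2) = 17627 | 4 = 17631

17631


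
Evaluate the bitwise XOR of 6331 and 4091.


0b1100010111011 ^ 0b111111111011 = 0b1011101000000 = 5952

5952


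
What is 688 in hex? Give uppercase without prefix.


688 = 2B0 hex

2B0


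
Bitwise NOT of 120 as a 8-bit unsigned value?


~0b1111000 = 0b10000111 = 135 (8-bit unsigned)

135


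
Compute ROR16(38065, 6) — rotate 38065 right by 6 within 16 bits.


Rotate 0b1001010010110001 right by 6 (16-bit) = 0b1100011001010010 = 50770

50770


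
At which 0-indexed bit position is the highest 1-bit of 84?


0b1010100. Highest set bit at position 6

6


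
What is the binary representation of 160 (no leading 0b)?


160 = 10100000 in binary

10100000


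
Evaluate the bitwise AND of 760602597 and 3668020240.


0b101101010101011101111111100101 & 0b11011010101000011000110000010000 = 0b1000000000011000110000000000 = 134319104

134319104


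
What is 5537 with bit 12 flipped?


5537 ^ (1 << 12) = 5537 ^ 4096 = 1441

1441


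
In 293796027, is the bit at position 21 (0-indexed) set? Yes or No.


0b10001100000101111100010111011, bit 21 = 0. No

No


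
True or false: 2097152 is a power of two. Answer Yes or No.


0b1000000000000000000000. Only one bit set => Yes

Yes


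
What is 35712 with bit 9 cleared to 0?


35712 & ~(1 << 9) = 35200

35200


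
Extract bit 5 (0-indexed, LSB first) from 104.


0b1101000, position 5 = 1

1


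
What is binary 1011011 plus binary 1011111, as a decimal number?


1011011 + 1011111 = 10111010 = 186

186


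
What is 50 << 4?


0b110010 << 4 = 0b1100100000 = 800

800


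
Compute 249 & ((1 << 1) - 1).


249 & 1 = 1

1


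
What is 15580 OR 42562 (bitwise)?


0b11110011011100 | 0b1010011001000010 = 0b1011111011011110 = 48862

48862


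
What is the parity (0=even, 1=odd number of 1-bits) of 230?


0b11100110 has 5 ones => parity 1

1


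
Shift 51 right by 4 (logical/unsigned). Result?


0b110011 >> 4 = 0b11 = 3

3


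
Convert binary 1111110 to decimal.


1111110 in decimal = 126

126


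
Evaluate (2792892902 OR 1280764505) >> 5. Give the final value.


Step 1: 2792892902 | 1280764505 = 4001295359
Step 2: 4001295359 >> 5 = 125040479

125040479


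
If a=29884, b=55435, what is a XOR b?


29884 ^ 55435 = 44087

44087


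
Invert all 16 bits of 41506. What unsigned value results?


41506 ^ 65535 = 24029

24029


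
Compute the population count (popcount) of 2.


0b10 has 1 set bits

1


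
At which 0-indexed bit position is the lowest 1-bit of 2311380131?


0b10001001110001001101110010100011. Lowest set bit at position 0

0


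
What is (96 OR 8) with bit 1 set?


Step 1: 96 | 8 = 104
Step 2: 104 | (1 << 1) = 104 | 2 = 106

106


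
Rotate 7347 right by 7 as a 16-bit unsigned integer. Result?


Rotate 0b1110010110011 right by 7 (16-bit) = 0b110011000111001 = 26169

26169


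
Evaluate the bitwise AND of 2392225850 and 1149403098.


0b10001110100101100111100000111010 & 0b1000100100000100111111111011010 = 0b100100000100111100000011010 = 75659290

75659290


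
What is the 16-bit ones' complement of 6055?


6055 ^ 65535 = 59480

59480


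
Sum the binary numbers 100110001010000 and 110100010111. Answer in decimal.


100110001010000 + 110100010111 = 101100101100111 = 22887

22887


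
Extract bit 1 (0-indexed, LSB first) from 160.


0b10100000, position 1 = 0

0


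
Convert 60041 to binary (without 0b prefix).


60041 = 1110101010001001 in binary

1110101010001001


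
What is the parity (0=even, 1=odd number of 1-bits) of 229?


0b11100101 has 5 ones => parity 1

1


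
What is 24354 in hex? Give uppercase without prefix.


24354 = 5F22 hex

5F22


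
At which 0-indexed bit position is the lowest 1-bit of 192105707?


0b1011011100110100110011101011. Lowest set bit at position 0

0


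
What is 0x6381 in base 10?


6381 hex = 25473 decimal

25473


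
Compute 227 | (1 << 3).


227 | (1 << 3) = 227 | 8 = 235

235


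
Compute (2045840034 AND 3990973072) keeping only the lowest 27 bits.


Step 1: 2045840034 & 3990973072 = 1776355968
Step 2: 1776355968 & 134217727 = 31525504

31525504


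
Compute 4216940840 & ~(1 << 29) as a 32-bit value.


4216940840 & ~(1 << 29) = 3680069928

3680069928


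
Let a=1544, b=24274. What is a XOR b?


1544 ^ 24274 = 22746

22746


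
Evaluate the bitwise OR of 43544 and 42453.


0b1010101000011000 | 0b1010010111010101 = 0b1010111111011101 = 45021

45021


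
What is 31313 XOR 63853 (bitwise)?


0b111101001010001 ^ 0b1111100101101101 = 0b1000001100111100 = 33596

33596


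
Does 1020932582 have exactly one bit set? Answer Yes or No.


0b111100110110100011000111100110. Multiple bits set => No

No


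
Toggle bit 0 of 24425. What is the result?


24425 ^ (1 << 0) = 24425 ^ 1 = 24424

24424


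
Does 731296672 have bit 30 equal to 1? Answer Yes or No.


0b101011100101101011001110100000, bit 30 = 0. No

No


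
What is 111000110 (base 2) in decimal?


111000110 in decimal = 454

454


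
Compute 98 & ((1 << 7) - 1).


98 & 127 = 98

98


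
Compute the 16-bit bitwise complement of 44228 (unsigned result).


~0b1010110011000100 = 0b101001100111011 = 21307 (16-bit unsigned)

21307


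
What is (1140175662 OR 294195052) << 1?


Step 1: 1140175662 | 294195052 = 1409138542
Step 2: 1409138542 << 1 = 2818277084

2818277084


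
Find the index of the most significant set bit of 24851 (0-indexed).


0b110000100010011. Highest set bit at position 14

14


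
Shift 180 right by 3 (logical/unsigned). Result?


0b10110100 >> 3 = 0b10110 = 22

22


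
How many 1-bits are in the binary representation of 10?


0b1010 has 2 set bits

2


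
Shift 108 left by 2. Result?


0b1101100 << 2 = 0b110110000 = 432

432


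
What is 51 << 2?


0b110011 << 2 = 0b11001100 = 204

204


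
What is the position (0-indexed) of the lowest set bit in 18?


0b10010. Lowest set bit at position 1

1


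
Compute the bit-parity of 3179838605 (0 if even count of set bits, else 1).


0b10111101100010000111110010001101 has 17 ones => parity 1

1


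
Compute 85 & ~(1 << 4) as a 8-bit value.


85 & ~(1 << 4) = 69

69


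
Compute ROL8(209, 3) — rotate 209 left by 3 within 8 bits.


Rotate 0b11010001 left by 3 (8-bit) = 0b10001110 = 142

142


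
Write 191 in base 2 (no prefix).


191 = 10111111 in binary

10111111


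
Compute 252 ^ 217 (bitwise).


0b11111100 ^ 0b11011001 = 0b100101 = 37

37


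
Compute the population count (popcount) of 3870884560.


0b11100110101110010000001011010000 has 14 set bits

14


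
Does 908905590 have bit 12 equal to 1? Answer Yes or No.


0b110110001011001100110001110110, bit 12 = 0. No

No


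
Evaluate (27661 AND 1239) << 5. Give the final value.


Step 1: 27661 & 1239 = 1029
Step 2: 1029 << 5 = 32928

32928


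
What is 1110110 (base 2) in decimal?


1110110 in decimal = 118

118


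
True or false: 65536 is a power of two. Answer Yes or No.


0b10000000000000000. Only one bit set => Yes

Yes


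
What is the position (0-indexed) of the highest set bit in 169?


0b10101001. Highest set bit at position 7

7


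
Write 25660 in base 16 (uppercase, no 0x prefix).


25660 = 643C hex

643C


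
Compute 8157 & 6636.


0b1111111011101 & 0b1100111101100 = 0b1100111001100 = 6604

6604


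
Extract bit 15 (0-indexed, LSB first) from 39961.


0b1001110000011001, position 15 = 1

1


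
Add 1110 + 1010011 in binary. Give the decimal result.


1110 + 1010011 = 1100001 = 97

97


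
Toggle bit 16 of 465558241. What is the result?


465558241 ^ (1 << 16) = 465558241 ^ 65536 = 465492705

465492705


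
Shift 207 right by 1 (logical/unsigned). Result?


0b11001111 >> 1 = 0b1100111 = 103

103


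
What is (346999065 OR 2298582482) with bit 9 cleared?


Step 1: 346999065 | 2298582482 = 2645548507
Step 2: 2645548507 & ~(1 << 9) = 2645548507

2645548507


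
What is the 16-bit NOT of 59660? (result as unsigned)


~0b1110100100001100 = 0b1011011110011 = 5875 (16-bit unsigned)

5875


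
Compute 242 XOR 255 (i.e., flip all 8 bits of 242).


242 ^ 255 = 13

13


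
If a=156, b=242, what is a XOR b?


156 ^ 242 = 110

110


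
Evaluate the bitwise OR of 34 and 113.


0b100010 | 0b1110001 = 0b1110011 = 115

115


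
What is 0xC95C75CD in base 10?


C95C75CD hex = 3378279885 decimal

3378279885


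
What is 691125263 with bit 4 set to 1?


691125263 | (1 << 4) = 691125263 | 16 = 691125279

691125279


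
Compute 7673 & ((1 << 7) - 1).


7673 & 127 = 121

121


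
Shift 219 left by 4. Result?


0b11011011 << 4 = 0b110110110000 = 3504

3504


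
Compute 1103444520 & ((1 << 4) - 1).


1103444520 & 15 = 8

8


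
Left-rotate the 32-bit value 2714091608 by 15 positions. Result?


Rotate 0b10100001110001011100000001011000 left by 15 (32-bit) = 0b11100000001011000101000011100010 = 3761000674

3761000674


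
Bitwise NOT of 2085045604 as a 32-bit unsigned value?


~0b1111100010001110100010101100100 = 0b10000011101110001011101010011011 = 2209921691 (32-bit unsigned)

2209921691


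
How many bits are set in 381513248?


0b10110101111010110111000100000 has 15 set bits

15


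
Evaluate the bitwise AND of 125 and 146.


0b1111101 & 0b10010010 = 0b10000 = 16

16


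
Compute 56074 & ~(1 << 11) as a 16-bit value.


56074 & ~(1 << 11) = 54026

54026


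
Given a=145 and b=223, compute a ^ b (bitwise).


145 ^ 223 = 78

78


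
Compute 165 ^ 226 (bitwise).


0b10100101 ^ 0b11100010 = 0b1000111 = 71

71


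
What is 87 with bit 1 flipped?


87 ^ (1 << 1) = 87 ^ 2 = 85

85


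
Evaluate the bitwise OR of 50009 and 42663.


0b1100001101011001 | 0b1010011010100111 = 0b1110011111111111 = 59391

59391


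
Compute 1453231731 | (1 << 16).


1453231731 | (1 << 16) = 1453231731 | 65536 = 1453297267

1453297267


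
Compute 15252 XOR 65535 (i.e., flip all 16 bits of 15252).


15252 ^ 65535 = 50283

50283


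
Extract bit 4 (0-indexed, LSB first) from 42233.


0b1010010011111001, position 4 = 1

1


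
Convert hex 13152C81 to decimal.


13152C81 hex = 320154753 decimal

320154753


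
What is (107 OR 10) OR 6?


Step 1: 107 | 10 = 107
Step 2: 107 | 6 = 111

111


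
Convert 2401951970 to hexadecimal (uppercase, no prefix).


2401951970 = 8F2AE0E2 hex

8F2AE0E2


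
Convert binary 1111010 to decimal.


1111010 in decimal = 122

122


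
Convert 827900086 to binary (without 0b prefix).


827900086 = 110001010110001100000010110110 in binary

110001010110001100000010110110


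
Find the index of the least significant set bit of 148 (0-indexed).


0b10010100. Lowest set bit at position 2

2


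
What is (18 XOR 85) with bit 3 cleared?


Step 1: 18 ^ 85 = 71
Step 2: 71 & ~(1 << 3) = 71

71


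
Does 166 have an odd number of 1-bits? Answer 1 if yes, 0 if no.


0b10100110 has 4 ones => parity 0

0


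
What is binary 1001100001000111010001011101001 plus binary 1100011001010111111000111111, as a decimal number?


1001100001000111010001011101001 + 1100011001010111111000111111 = 1011000100010010010000100101000 = 1485381928

1485381928


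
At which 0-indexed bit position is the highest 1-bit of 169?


0b10101001. Highest set bit at position 7

7


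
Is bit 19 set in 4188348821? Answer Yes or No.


0b11111001101001010010000110010101, bit 19 = 0. No

No


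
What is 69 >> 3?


0b1000101 >> 3 = 0b1000 = 8

8


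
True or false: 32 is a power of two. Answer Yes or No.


0b100000. Only one bit set => Yes

Yes


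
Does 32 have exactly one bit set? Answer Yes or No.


0b100000. Only one bit set => Yes

Yes


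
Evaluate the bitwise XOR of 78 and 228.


0b1001110 ^ 0b11100100 = 0b10101010 = 170

170


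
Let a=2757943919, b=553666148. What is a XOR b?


2757943919 ^ 553666148 = 2237834251

2237834251


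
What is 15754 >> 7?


0b11110110001010 >> 7 = 0b1111011 = 123

123


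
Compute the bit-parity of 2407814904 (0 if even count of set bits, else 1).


0b10001111100001000101011011111000 has 16 ones => parity 0

0


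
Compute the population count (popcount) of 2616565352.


0b10011011111101011001111001101000 has 19 set bits

19


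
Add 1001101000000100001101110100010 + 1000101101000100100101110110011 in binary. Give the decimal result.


1001101000000100001101110100010 + 1000101101000100100101110110011 = 10010010101001000110011101010101 = 2460247893

2460247893


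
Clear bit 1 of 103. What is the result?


103 & ~(1 << 1) = 101

101


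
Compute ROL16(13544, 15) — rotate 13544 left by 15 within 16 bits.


Rotate 0b11010011101000 left by 15 (16-bit) = 0b1101001110100 = 6772

6772


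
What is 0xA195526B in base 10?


A195526B hex = 2710917739 decimal

2710917739


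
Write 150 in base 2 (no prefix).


150 = 10010110 in binary

10010110


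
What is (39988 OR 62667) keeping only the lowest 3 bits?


Step 1: 39988 | 62667 = 64767
Step 2: 64767 & 7 = 7

7


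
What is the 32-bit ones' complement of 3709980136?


3709980136 ^ 4294967295 = 584987159

584987159


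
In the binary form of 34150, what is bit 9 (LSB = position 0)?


0b1000010101100110, position 9 = 0

0


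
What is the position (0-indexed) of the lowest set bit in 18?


0b10010. Lowest set bit at position 1

1


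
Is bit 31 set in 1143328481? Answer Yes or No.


0b1000100001001011100111011100001, bit 31 = 0. No

No


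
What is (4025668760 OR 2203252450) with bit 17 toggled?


Step 1: 4025668760 | 2203252450 = 4025677562
Step 2: 4025677562 ^ (1 << 17) = 4025677562 ^ 131072 = 4025546490

4025546490


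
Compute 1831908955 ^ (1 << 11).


1831908955 ^ (1 << 11) = 1831908955 ^ 2048 = 1831911003

1831911003


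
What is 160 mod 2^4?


160 & 15 = 0

0


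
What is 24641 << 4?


0b110000001000001 << 4 = 0b1100000010000010000 = 394256

394256


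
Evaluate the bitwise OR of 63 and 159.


0b111111 | 0b10011111 = 0b10111111 = 191

191


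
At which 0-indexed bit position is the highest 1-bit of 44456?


0b1010110110101000. Highest set bit at position 15

15


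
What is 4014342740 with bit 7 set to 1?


4014342740 | (1 << 7) = 4014342740 | 128 = 4014342868

4014342868


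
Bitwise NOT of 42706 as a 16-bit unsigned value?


~0b1010011011010010 = 0b101100100101101 = 22829 (16-bit unsigned)

22829


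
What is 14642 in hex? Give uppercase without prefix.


14642 = 3932 hex

3932


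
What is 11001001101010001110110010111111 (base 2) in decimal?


11001001101010001110110010111111 in decimal = 3383291071

3383291071


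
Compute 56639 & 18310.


0b1101110100111111 & 0b100011110000110 = 0b100010100000110 = 17670

17670


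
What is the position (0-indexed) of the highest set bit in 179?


0b10110011. Highest set bit at position 7

7


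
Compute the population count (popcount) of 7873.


0b1111011000001 has 7 set bits

7


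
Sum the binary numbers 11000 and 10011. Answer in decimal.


11000 + 10011 = 101011 = 43

43


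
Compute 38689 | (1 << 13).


38689 | (1 << 13) = 38689 | 8192 = 46881

46881


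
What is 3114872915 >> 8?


0b10111001101010010011000001010011 >> 8 = 0b101110011010100100110000 = 12167472

12167472


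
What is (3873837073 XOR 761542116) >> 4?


Step 1: 3873837073 ^ 761542116 = 3414304245
Step 2: 3414304245 >> 4 = 213394015

213394015


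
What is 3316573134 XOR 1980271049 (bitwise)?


0b11000101101011101110001111001110 ^ 0b1110110000010001000100111001001 = 0b10110011101001100110101000000111 = 3014027783

3014027783


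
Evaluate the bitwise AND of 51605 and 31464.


0b1100100110010101 & 0b111101011101000 = 0b100100010000000 = 18560

18560


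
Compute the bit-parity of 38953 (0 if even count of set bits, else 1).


0b1001100000101001 has 6 ones => parity 0

0


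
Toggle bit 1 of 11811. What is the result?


11811 ^ (1 << 1) = 11811 ^ 2 = 11809

11809


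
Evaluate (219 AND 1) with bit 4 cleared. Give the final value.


Step 1: 219 & 1 = 1
Step 2: 1 & ~(1 << 4) = 1

1


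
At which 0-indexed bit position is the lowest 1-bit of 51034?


0b1100011101011010. Lowest set bit at position 1

1


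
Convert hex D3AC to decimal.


D3AC hex = 54188 decimal

54188


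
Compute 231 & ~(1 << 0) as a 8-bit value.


231 & ~(1 << 0) = 230

230


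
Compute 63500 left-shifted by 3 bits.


0b1111100000001100 << 3 = 0b1111100000001100000 = 508000

508000


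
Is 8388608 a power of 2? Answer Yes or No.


0b100000000000000000000000. Only one bit set => Yes

Yes


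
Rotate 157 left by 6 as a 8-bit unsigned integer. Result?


Rotate 0b10011101 left by 6 (8-bit) = 0b1100111 = 103

103


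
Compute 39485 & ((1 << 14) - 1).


39485 & 16383 = 6717

6717


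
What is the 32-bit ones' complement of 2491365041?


2491365041 ^ 4294967295 = 1803602254

1803602254


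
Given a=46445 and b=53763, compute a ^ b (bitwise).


46445 ^ 53763 = 26478

26478


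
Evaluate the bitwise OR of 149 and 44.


0b10010101 | 0b101100 = 0b10111101 = 189

189


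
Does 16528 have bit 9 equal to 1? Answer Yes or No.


0b100000010010000, bit 9 = 0. No

No


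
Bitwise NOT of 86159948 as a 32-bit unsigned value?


~0b101001000101011001001001100 = 0b11111010110111010100110110110011 = 4208807347 (32-bit unsigned)

4208807347


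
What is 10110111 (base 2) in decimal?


10110111 in decimal = 183

183


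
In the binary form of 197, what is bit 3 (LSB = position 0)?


0b11000101, position 3 = 0

0


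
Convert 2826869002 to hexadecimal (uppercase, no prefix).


2826869002 = A87E990A hex

A87E990A


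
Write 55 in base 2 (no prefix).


55 = 110111 in binary

110111


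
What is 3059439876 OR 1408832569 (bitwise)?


0b10110110010110110101100100000100 | 0b1010011111110010001010000111001 = 0b11110111111110110101110100111101 = 4160445757

4160445757


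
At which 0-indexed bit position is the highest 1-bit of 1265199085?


0b1001011011010010110011111101101. Highest set bit at position 30

30


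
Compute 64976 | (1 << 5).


64976 | (1 << 5) = 64976 | 32 = 65008

65008


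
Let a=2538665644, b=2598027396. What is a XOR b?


2538665644 ^ 2598027396 = 227161640

227161640


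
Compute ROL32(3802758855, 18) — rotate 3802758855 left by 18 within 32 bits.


Rotate 0b11100010101010010111111011000111 left by 18 (32-bit) = 0b11111011000111111000101010100101 = 4213148325

4213148325


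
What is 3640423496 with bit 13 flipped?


3640423496 ^ (1 << 13) = 3640423496 ^ 8192 = 3640415304

3640415304


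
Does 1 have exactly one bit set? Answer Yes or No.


0b1. Only one bit set => Yes

Yes


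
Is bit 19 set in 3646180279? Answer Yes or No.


0b11011001010101000100101110110111, bit 19 = 0. No

No


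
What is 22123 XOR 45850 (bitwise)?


0b101011001101011 ^ 0b1011001100011010 = 0b1110010101110001 = 58737

58737


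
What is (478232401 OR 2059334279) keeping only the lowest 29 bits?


Step 1: 478232401 | 2059334279 = 2126512087
Step 2: 2126512087 & 536870911 = 515899351

515899351


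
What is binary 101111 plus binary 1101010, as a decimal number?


101111 + 1101010 = 10011001 = 153

153


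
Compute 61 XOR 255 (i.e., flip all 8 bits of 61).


61 ^ 255 = 194

194


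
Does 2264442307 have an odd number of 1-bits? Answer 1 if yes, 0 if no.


0b10000110111110001010010111000011 has 16 ones => parity 0

0


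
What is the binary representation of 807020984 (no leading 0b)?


807020984 = 110000000110100010100110111000 in binary

110000000110100010100110111000


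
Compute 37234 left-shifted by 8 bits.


0b1001000101110010 << 8 = 0b100100010111001000000000 = 9531904

9531904


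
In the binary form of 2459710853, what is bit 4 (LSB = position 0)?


0b10010010100111000011010110000101, position 4 = 0

0


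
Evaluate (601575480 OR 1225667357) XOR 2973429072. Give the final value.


Step 1: 601575480 | 1225667357 = 1809806141
Step 2: 1809806141 ^ 2973429072 = 3672481389

3672481389


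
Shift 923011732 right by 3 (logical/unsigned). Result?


0b110111000001000000101010010100 >> 3 = 0b110111000001000000101010010 = 115376466

115376466


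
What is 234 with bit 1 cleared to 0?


234 & ~(1 << 1) = 232

232


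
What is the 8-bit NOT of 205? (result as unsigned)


~0b11001101 = 0b110010 = 50 (8-bit unsigned)

50


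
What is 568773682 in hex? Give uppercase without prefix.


568773682 = 21E6CC32 hex

21E6CC32


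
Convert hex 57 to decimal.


57 hex = 87 decimal

87


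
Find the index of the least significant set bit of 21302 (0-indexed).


0b101001100110110. Lowest set bit at position 1

1


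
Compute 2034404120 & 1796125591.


0b1111001010000101000101100011000 & 0b1101011000011101011001110010111 = 0b1101001000000101000001100010000 = 1761772304

1761772304


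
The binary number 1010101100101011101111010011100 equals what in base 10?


1010101100101011101111010011100 in decimal = 1435885212

1435885212


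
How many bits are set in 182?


0b10110110 has 5 set bits

5


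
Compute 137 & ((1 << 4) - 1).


137 & 15 = 9

9


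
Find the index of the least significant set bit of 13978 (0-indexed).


0b11011010011010. Lowest set bit at position 1

1


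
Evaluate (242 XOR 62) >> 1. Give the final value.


Step 1: 242 ^ 62 = 204
Step 2: 204 >> 1 = 102

102


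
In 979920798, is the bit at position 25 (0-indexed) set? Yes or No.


0b111010011010000110011110011110, bit 25 = 1. Yes

Yes


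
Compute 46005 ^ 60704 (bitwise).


0b1011001110110101 ^ 0b1110110100100000 = 0b101111010010101 = 24213

24213


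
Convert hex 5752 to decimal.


5752 hex = 22354 decimal

22354


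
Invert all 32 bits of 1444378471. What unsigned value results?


1444378471 ^ 4294967295 = 2850588824

2850588824


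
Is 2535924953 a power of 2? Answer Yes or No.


0b10010111001001110010010011011001. Multiple bits set => No

No


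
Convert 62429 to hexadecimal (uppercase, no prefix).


62429 = F3DD hex

F3DD


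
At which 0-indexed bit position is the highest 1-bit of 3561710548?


0b11010100010010110110001111010100. Highest set bit at position 31

31


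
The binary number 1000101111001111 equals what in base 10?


1000101111001111 in decimal = 35791

35791


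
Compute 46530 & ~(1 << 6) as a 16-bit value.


46530 & ~(1 << 6) = 46466

46466


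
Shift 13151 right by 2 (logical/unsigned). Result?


0b11001101011111 >> 2 = 0b110011010111 = 3287

3287


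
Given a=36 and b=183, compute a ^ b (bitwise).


36 ^ 183 = 147

147


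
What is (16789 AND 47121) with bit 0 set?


Step 1: 16789 & 47121 = 17
Step 2: 17 | (1 << 0) = 17 | 1 = 17

17


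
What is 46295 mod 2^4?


46295 & 15 = 7

7


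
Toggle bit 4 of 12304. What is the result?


12304 ^ (1 << 4) = 12304 ^ 16 = 12288

12288


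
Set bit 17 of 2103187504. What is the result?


2103187504 | (1 << 17) = 2103187504 | 131072 = 2103318576

2103318576


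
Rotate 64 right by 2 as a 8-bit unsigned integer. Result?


Rotate 0b1000000 right by 2 (8-bit) = 0b10000 = 16

16


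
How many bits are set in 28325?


0b110111010100101 has 9 set bits

9


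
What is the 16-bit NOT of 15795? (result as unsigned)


~0b11110110110011 = 0b1100001001001100 = 49740 (16-bit unsigned)

49740


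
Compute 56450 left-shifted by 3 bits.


0b1101110010000010 << 3 = 0b1101110010000010000 = 451600

451600


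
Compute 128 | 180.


0b10000000 | 0b10110100 = 0b10110100 = 180

180


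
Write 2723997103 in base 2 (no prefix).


2723997103 = 10100010010111001110010110101111 in binary

10100010010111001110010110101111


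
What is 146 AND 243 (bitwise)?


0b10010010 & 0b11110011 = 0b10010010 = 146

146


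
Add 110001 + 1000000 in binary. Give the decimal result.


110001 + 1000000 = 1110001 = 113

113


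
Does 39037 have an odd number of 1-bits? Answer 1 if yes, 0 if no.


0b1001100001111101 has 9 ones => parity 1

1


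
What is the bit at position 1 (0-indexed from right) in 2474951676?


0b10010011100001001100001111111100, position 1 = 0

0


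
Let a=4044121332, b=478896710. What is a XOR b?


4044121332 ^ 478896710 = 3985049266

3985049266


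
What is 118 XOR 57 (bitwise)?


0b1110110 ^ 0b111001 = 0b1001111 = 79

79


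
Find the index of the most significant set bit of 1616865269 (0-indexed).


0b1100000010111110110011111110101. Highest set bit at position 30

30


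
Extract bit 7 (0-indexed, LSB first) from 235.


0b11101011, position 7 = 1

1


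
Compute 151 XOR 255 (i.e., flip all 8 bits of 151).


151 ^ 255 = 104

104


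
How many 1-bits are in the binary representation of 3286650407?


0b11000011111001100100111000100111 has 17 set bits

17


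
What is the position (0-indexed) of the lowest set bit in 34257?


0b1000010111010001. Lowest set bit at position 0

0


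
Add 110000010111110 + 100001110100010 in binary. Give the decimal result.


110000010111110 + 100001110100010 = 1010010001100000 = 42080

42080


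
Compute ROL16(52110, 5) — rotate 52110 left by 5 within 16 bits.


Rotate 0b1100101110001110 left by 5 (16-bit) = 0b111000111011001 = 29145

29145


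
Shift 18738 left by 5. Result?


0b100100100110010 << 5 = 0b10010010011001000000 = 599616

599616


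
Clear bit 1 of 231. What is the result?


231 & ~(1 << 1) = 229

229


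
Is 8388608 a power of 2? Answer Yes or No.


0b100000000000000000000000. Only one bit set => Yes

Yes


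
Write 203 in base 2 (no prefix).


203 = 11001011 in binary

11001011


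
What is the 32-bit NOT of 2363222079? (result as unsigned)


~0b10001100110110111110100000111111 = 0b1110011001001000001011111000000 = 1931745216 (32-bit unsigned)

1931745216


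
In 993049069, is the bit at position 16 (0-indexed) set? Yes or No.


0b111011001100001011100111101101, bit 16 = 0. No

No


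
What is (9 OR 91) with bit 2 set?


Step 1: 9 | 91 = 91
Step 2: 91 | (1 << 2) = 91 | 4 = 95

95


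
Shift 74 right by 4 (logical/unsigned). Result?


0b1001010 >> 4 = 0b100 = 4

4


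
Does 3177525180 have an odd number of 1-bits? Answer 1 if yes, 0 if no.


0b10111101011001010010111110111100 has 20 ones => parity 0

0


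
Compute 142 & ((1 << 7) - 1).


142 & 127 = 14

14


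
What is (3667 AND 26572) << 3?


Step 1: 3667 & 26572 = 1600
Step 2: 1600 << 3 = 12800

12800


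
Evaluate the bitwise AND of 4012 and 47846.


0b111110101100 & 0b1011101011100110 = 0b101010100100 = 2724

2724


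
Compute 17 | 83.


0b10001 | 0b1010011 = 0b1010011 = 83

83


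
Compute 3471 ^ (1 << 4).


3471 ^ (1 << 4) = 3471 ^ 16 = 3487

3487


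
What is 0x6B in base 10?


6B hex = 107 decimal

107


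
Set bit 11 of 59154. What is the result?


59154 | (1 << 11) = 59154 | 2048 = 61202

61202


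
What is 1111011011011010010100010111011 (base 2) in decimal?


1111011011011010010100010111011 in decimal = 2070751419

2070751419


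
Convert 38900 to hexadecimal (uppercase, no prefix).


38900 = 97F4 hex

97F4


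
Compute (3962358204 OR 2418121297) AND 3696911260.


Step 1: 3962358204 | 2418121297 = 4230863869
Step 2: 4230863869 & 3696911260 = 3691529116

3691529116


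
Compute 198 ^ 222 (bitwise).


0b11000110 ^ 0b11011110 = 0b11000 = 24

24


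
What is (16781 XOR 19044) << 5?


Step 1: 16781 ^ 19044 = 3049
Step 2: 3049 << 5 = 97568

97568


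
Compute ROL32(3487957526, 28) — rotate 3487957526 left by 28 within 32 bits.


Rotate 0b11001111111001100000001000010110 left by 28 (32-bit) = 0b1101100111111100110000000100001 = 1828610081

1828610081


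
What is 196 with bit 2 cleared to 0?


196 & ~(1 << 2) = 192

192


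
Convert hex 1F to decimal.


1F hex = 31 decimal

31


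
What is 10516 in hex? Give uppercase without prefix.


10516 = 2914 hex

2914


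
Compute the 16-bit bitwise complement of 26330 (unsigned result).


~0b110011011011010 = 0b1001100100100101 = 39205 (16-bit unsigned)

39205


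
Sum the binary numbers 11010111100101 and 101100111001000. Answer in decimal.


11010111100101 + 101100111001000 = 1000111110101101 = 36781

36781


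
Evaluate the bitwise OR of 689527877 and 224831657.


0b101001000110010101110001000101 | 0b1101011001101010100010101001 = 0b101101011111111111110011101101 = 763362541

763362541


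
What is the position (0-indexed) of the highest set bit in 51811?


0b1100101001100011. Highest set bit at position 15

15


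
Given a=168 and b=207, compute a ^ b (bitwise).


168 ^ 207 = 103

103


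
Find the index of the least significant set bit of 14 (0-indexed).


0b1110. Lowest set bit at position 1

1


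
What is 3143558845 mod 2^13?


3143558845 & 8191 = 1725

1725


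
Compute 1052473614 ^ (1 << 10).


1052473614 ^ (1 << 10) = 1052473614 ^ 1024 = 1052474638

1052474638


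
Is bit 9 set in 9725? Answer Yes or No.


0b10010111111101, bit 9 = 0. No

No


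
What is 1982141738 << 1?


0b1110110001001010001010100101010 << 1 = 0b11101100010010100010101001010100 = 3964283476

3964283476


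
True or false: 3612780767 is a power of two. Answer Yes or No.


0b11010111010101101010100011011111. Multiple bits set => No

No


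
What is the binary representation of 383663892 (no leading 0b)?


383663892 = 10110110111100011111100010100 in binary

10110110111100011111100010100


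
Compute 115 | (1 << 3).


115 | (1 << 3) = 115 | 8 = 123

123


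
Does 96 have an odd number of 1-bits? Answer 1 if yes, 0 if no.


0b1100000 has 2 ones => parity 0

0


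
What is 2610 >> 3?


0b101000110010 >> 3 = 0b101000110 = 326

326


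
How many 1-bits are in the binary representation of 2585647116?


0b10011010000111011101100000001100 has 14 set bits

14


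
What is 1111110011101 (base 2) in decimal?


1111110011101 in decimal = 8093

8093


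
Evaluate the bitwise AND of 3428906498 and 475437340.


0b11001100011000001111011000000010 & 0b11100010101101001100100011100 = 0b1100010000001001000000000000 = 205557760

205557760


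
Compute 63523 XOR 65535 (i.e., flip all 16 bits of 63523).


63523 ^ 65535 = 2012

2012


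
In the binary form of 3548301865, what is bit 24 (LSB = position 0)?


0b11010011011111101100101000101001, position 24 = 1

1


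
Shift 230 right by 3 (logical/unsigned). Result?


0b11100110 >> 3 = 0b11100 = 28

28


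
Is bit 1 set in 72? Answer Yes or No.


0b1001000, bit 1 = 0. No

No


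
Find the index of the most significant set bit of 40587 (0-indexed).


0b1001111010001011. Highest set bit at position 15

15


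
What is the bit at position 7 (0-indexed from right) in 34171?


0b1000010101111011, position 7 = 0

0


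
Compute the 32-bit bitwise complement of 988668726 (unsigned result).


~0b111010111011011110001100110110 = 0b11000101000100100001110011001001 = 3306298569 (32-bit unsigned)

3306298569


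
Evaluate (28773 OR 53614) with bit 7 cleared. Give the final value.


Step 1: 28773 | 53614 = 61807
Step 2: 61807 & ~(1 << 7) = 61807

61807


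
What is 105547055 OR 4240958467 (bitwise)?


0b110010010101000010100101111 | 0b11111100110001111110010000000011 = 0b11111110110011111110010100101111 = 4275037487

4275037487


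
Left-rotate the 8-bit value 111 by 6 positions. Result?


Rotate 0b1101111 left by 6 (8-bit) = 0b11011011 = 219

219


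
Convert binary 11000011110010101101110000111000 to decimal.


11000011110010101101110000111000 in decimal = 3284851768

3284851768


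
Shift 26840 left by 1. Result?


0b110100011011000 << 1 = 0b1101000110110000 = 53680

53680


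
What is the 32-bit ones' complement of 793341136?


793341136 ^ 4294967295 = 3501626159

3501626159


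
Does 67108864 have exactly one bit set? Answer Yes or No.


0b100000000000000000000000000. Only one bit set => Yes

Yes


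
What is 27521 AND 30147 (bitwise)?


0b110101110000001 & 0b111010111000011 = 0b110000110000001 = 24961

24961


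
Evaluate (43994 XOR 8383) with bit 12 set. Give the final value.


Step 1: 43994 ^ 8383 = 35685
Step 2: 35685 | (1 << 12) = 35685 | 4096 = 39781

39781


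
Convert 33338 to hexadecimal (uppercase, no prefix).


33338 = 823A hex

823A


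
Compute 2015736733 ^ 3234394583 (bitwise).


0b1111000001001011011001110011101 ^ 0b11000000110010001111000111010111 = 0b10111000111011010100001001001010 = 3102556746

3102556746


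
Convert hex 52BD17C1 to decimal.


52BD17C1 hex = 1388124097 decimal

1388124097


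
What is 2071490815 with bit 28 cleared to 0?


2071490815 & ~(1 << 28) = 1803055359

1803055359


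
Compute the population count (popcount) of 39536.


0b1001101001110000 has 7 set bits

7


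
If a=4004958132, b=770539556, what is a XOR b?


4004958132 ^ 770539556 = 3277541264

3277541264


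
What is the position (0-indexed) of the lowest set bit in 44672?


0b1010111010000000. Lowest set bit at position 7

7


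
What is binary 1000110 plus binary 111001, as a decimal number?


1000110 + 111001 = 1111111 = 127

127


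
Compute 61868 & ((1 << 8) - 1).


61868 & 255 = 172

172


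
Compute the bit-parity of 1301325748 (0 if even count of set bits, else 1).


0b1001101100100001010011110110100 has 15 ones => parity 1

1


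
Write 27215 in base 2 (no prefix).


27215 = 110101001001111 in binary

110101001001111


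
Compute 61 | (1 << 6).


61 | (1 << 6) = 61 | 64 = 125

125


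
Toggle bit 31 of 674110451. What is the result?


674110451 ^ (1 << 31) = 674110451 ^ 2147483648 = 2821594099

2821594099


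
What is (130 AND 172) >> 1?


Step 1: 130 & 172 = 128
Step 2: 128 >> 1 = 64

64


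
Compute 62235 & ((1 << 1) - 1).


62235 & 1 = 1

1


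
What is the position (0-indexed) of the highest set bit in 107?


0b1101011. Highest set bit at position 6

6


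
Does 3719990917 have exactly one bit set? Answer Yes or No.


0b11011101101110101000111010000101. Multiple bits set => No

No


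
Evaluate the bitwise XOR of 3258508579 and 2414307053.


0b11000010001110001110010100100011 ^ 0b10001111111001110110011011101101 = 0b1001101110111111000001111001110 = 1306493902

1306493902


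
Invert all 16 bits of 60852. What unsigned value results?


60852 ^ 65535 = 4683

4683


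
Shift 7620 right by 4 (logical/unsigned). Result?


0b1110111000100 >> 4 = 0b111011100 = 476

476


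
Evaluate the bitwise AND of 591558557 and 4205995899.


0b100011010000100111011110011101 & 0b11111010101100100110011101111011 = 0b100010000000100110011100011001 = 570582809

570582809


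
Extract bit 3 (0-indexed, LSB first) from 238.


0b11101110, position 3 = 1

1


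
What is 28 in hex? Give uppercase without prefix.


28 = 1C hex

1C


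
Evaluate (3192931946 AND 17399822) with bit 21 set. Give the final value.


Step 1: 3192931946 & 17399822 = 10
Step 2: 10 | (1 << 21) = 10 | 2097152 = 2097162

2097162


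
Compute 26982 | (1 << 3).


26982 | (1 << 3) = 26982 | 8 = 26990

26990


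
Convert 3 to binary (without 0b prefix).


3 = 11 in binary

11


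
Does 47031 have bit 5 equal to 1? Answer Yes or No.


0b1011011110110111, bit 5 = 1. Yes

Yes


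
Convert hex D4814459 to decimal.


D4814459 hex = 3565241433 decimal

3565241433


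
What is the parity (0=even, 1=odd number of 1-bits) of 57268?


0b1101111110110100 has 11 ones => parity 1

1


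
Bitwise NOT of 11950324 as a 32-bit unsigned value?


~0b101101100101100011110100 = 0b11111111010010011010011100001011 = 4283016971 (32-bit unsigned)

4283016971


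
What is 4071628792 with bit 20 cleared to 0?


4071628792 & ~(1 << 20) = 4070580216

4070580216


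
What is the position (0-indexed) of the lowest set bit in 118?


0b1110110. Lowest set bit at position 1

1


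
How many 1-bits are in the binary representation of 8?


0b1000 has 1 set bits

1


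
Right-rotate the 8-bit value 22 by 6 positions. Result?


Rotate 0b10110 right by 6 (8-bit) = 0b1011000 = 88

88


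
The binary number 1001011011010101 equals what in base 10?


1001011011010101 in decimal = 38613

38613


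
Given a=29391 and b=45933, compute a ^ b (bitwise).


29391 ^ 45933 = 49570

49570


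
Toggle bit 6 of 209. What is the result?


209 ^ (1 << 6) = 209 ^ 64 = 145

145


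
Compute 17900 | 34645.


0b100010111101100 | 0b1000011101010101 = 0b1100011111111101 = 51197

51197


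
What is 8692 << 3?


0b10000111110100 << 3 = 0b10000111110100000 = 69536

69536


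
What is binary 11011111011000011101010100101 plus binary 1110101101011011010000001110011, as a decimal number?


11011111011000011101010100101 + 1110101101011011010000001110011 = 10010001100110011101101100011000 = 2442779416

2442779416
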